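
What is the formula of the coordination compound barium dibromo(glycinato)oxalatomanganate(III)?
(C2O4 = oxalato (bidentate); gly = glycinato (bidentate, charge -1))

Ligands: 1 oxalato (C2O4, -2), 1 glycinato (gly, -1), 2 bromo (Br, -1). Ligand charge sum = -5.
With Mn in oxidation state +3, the complex ion is [Mn...]^2−.
Charge balance with barium (+2) requires 1 complex ion per 1 barium.

Ba[MnBr2(C2O4)(gly)]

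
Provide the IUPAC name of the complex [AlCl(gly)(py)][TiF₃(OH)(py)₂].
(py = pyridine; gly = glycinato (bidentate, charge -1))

Aluminium is always +3 in its complexes; the cation's ligand charges sum to -2, so the complex cation is 1+.
A 1:1 salt means the anion carries the equal and opposite charge, 1−.
Anion: ligand charges sum to -4; for the ion to be 1−, Ti = +3.

chloro(glycinato)(pyridine)aluminium(III) trifluorohydroxobis(pyridine)titanate(III)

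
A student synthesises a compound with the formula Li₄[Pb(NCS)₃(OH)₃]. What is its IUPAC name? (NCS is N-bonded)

The 4 lithium counter-ions carry a total charge of +4, so each complex ion is 4−.
Ligand charges: 3×isothiocyanato (-1 each), 3×hydroxo (-1 each); total -6. So Pb + (-6) = 4−, giving Pb = +2.
The complex ion is anionic, so lead takes the -ate form plumbate(II).

lithium trihydroxotriisothiocyanatoplumbate(II)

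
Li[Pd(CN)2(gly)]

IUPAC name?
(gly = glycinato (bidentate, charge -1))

lithium dicyano(glycinato)palladate(II)

The 1 lithium counter-ion carries a total charge of +1, so each complex ion is 1−.
Ligand charges: 1×glycinato (-1 each), 2×cyano (-1 each); total -3. So Pd + (-3) = 1−, giving Pd = +2.
Ligands are named alphabetically: cyano before glycinato.
The complex ion is anionic, so palladium takes the -ate form palladate(II).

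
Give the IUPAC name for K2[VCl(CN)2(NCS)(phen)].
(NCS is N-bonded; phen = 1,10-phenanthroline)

The 2 potassium counter-ions carry a total charge of +2, so each complex ion is 2−.
Ligand charges: 1×isothiocyanato (-1 each), 1×chloro (-1 each), 2×cyano (-1 each), 1×1,10-phenanthroline (neutral); total -4. So V + (-4) = 2−, giving V = +2.
The complex ion is anionic, so vanadium takes the -ate form vanadate(II).

potassium chlorodicyanoisothiocyanato(1,10-phenanthroline)vanadate(II)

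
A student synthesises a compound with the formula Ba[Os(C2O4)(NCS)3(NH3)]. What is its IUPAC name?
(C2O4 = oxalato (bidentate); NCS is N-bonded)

The 1 barium counter-ion carries a total charge of +2, so each complex ion is 2−.
Ligand charges: 1×ammine (neutral), 1×oxalato (-2 each), 3×isothiocyanato (-1 each); total -5. So Os + (-5) = 2−, giving Os = +3.
The complex ion is anionic, so osmium takes the -ate form osmate(III).

barium amminetriisothiocyanatooxalatoosmate(III)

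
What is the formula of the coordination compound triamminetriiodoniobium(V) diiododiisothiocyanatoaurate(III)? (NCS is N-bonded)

[NbI3(NH3)3][AuI2(NCS)2]2

Cation [Nb…]: ligand charges -3, Nb(V) ⇒ ion charge 2+.
Anion [Au…]: ligand charges -4, Au(III) ⇒ ion charge 1−.
One 2+ cation requires 2 of the 1− anion.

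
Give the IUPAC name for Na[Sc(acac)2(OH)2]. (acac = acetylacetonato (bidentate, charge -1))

The 1 sodium counter-ion carries a total charge of +1, so each complex ion is 1−.
Ligand charges: 2×acetylacetonato (-1 each), 2×hydroxo (-1 each); total -4. So Sc + (-4) = 1−, giving Sc = +3.
Ligands are named alphabetically: acetylacetonato before hydroxo.
The complex ion is anionic, so scandium takes the -ate form scandate(III).

sodium bis(acetylacetonato)dihydroxoscandate(III)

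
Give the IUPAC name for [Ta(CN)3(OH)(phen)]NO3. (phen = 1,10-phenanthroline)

The 1 nitrate counter-ion carries a total charge of -1, so each complex ion is 1+.
Ligand charges: 1×1,10-phenanthroline (neutral), 1×hydroxo (-1 each), 3×cyano (-1 each); total -4. So Ta + (-4) = 1+, giving Ta = +5.
Ligands are named alphabetically: cyano before hydroxo before phenanthroline.

tricyanohydroxo(1,10-phenanthroline)tantalum(V) nitrate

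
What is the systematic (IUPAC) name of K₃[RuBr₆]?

The 3 potassium counter-ions carry a total charge of +3, so each complex ion is 3−.
Ligand charges: 6×bromo (-1 each); total -6. So Ru + (-6) = 3−, giving Ru = +3.
The complex ion is anionic, so ruthenium takes the -ate form ruthenate(III).

potassium hexabromoruthenate(III)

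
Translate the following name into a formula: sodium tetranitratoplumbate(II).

Na2[Pb(NO3)4]

Ligands: 4 nitrato (NO3, -1). Ligand charge sum = -4.
Charge balance with sodium (+1) requires 1 complex ion per 2 sodium.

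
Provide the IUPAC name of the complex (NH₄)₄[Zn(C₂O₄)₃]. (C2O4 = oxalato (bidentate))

The 4 ammonium counter-ions carry a total charge of +4, so each complex ion is 4−.
Ligand charges: 3×oxalato (-2 each); total -6. So Zn + (-6) = 4−, giving Zn = +2.
The complex ion is anionic, so zinc takes the -ate form zincate(II).

ammonium trioxalatozincate(II)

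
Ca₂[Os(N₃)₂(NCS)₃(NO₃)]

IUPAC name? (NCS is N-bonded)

The 2 calcium counter-ions carry a total charge of +4, so each complex ion is 4−.
Ligand charges: 3×isothiocyanato (-1 each), 1×nitrato (-1 each), 2×azido (-1 each); total -6. So Os + (-6) = 4−, giving Os = +2.
Ligands are named alphabetically: azido before isothiocyanato before nitrato.
The complex ion is anionic, so osmium takes the -ate form osmate(II).

calcium diazidotriisothiocyanatonitratoosmate(II)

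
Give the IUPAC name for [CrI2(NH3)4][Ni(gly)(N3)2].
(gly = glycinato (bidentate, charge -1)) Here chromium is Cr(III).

Both ions are complex: the cation is named first with the plain metal name, the anion second with the -ate form; each ion's ligands are alphabetised independently.
Cr is given as +3; the cation's ligand charges sum to -2, so the complex cation is 1+.
A 1:1 salt means the anion carries the equal and opposite charge, 1−.
Anion: ligand charges sum to -3; for the ion to be 1−, Ni = +2.

tetraamminediiodochromium(III) diazido(glycinato)nickelate(II)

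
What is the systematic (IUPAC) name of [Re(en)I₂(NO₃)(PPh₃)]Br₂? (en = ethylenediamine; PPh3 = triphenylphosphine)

The 2 bromide counter-ions carry a total charge of -2, so each complex ion is 2+.
Ligand charges: 1×nitrato (-1 each), 1×ethylenediamine (neutral), 1×triphenylphosphine (neutral), 2×iodo (-1 each); total -3. So Re + (-3) = 2+, giving Re = +5.
Ligands are named alphabetically: ethylenediamine before iodo before nitrato before triphenylphosphine.

(ethylenediamine)diiodonitrato(triphenylphosphine)rhenium(V) bromide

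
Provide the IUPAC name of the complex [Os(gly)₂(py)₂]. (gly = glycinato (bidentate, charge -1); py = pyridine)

bis(glycinato)bis(pyridine)osmium(II)

There is no counter-ion, so the complex is neutral overall.
Ligand charges: 2×glycinato (-1 each), 2×pyridine (neutral); total -2. So Os + (-2) = 0, giving Os = +2.
Ligands are named alphabetically: glycinato before pyridine.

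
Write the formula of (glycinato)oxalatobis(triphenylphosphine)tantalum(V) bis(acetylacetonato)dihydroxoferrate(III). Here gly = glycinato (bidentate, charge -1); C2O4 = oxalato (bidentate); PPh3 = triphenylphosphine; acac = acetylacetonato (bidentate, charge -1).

Cation [Ta…]: ligand charges -3, Ta(V) ⇒ ion charge 2+.
Anion [Fe…]: ligand charges -4, Fe(III) ⇒ ion charge 1−.

[Ta(C2O4)(gly)(PPh3)2][Fe(acac)2(OH)2]2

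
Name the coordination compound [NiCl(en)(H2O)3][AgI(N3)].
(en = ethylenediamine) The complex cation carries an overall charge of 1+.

triaquachloro(ethylenediamine)nickel(II) azidoiodoargentate(I)

Both ions are complex: the cation is named first with the plain metal name, the anion second with the -ate form; each ion's ligands are alphabetised independently.
The complex cation is given as 1+; its ligand charges sum to -1, so Ni = +2.
A 1:1 salt means the anion carries the equal and opposite charge, 1−.
Anion: ligand charges sum to -2; for the ion to be 1−, Ag = +1.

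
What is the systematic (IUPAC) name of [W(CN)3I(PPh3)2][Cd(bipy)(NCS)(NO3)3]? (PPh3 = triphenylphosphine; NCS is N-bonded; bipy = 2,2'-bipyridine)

Both ions are complex: the cation is named first with the plain metal name, the anion second with the -ate form; each ion's ligands are alphabetised independently.
Cadmium is always +2 in its complexes; the anion's ligand charges sum to -4, so the complex anion is 2−.
A 1:1 salt means the cation carries the equal and opposite charge, 2+.
Cation: ligand charges sum to -4; for the ion to be 2+, W = +6.

tricyanoiodobis(triphenylphosphine)tungsten(VI) (2,2'-bipyridine)isothiocyanatotrinitratocadmate(II)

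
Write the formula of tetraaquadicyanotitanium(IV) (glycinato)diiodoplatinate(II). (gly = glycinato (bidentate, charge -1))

[Ti(CN)2(H2O)4][Pt(gly)I2]2

Cation [Ti…]: ligand charges -2, Ti(IV) ⇒ ion charge 2+.
Anion [Pt…]: ligand charges -3, Pt(II) ⇒ ion charge 1−.
One 2+ cation requires 2 of the 1− anion.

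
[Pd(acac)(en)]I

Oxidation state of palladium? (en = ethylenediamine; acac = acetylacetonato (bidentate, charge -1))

1 iodide outside the brackets (-1 each) → the complex ion is 1+.
Ligand charges: 1×en neutral; 1×acac = -1; sum -1.
Pd + (-1) = 1+ ⇒ Pd is +2.

+2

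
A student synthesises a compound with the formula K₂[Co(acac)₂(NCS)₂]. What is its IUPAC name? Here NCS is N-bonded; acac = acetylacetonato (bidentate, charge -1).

potassium bis(acetylacetonato)diisothiocyanatocobaltate(II)

The 2 potassium counter-ions carry a total charge of +2, so each complex ion is 2−.
Ligand charges: 2×isothiocyanato (-1 each), 2×acetylacetonato (-1 each); total -4. So Co + (-4) = 2−, giving Co = +2.
The complex ion is anionic, so cobalt takes the -ate form cobaltate(II).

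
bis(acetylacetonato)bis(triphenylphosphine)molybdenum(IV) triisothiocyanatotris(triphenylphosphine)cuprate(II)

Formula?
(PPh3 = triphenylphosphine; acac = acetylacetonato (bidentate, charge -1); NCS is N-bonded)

Cation [Mo…]: ligand charges -2, Mo(IV) ⇒ ion charge 2+.
Anion [Cu…]: ligand charges -3, Cu(II) ⇒ ion charge 1−.
One 2+ cation requires 2 of the 1− anion.

[Mo(acac)2(PPh3)2][Cu(NCS)3(PPh3)3]2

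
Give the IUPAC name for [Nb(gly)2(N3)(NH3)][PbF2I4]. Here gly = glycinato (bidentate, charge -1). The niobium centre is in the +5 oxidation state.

ammineazidobis(glycinato)niobium(V) difluorotetraiodoplumbate(IV)

Nb is given as +5; the cation's ligand charges sum to -3, so the complex cation is 2+.
A 1:1 salt means the anion carries the equal and opposite charge, 2−.
Anion: ligand charges sum to -6; for the ion to be 2−, Pb = +4.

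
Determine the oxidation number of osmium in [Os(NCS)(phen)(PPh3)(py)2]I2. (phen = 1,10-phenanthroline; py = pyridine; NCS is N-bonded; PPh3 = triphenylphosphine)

+3

2 iodide outside the brackets (-1 each) → the complex ion is 2+.
Ligand charges: 1×phen neutral; 2×py neutral; 1×NCS = -1; 1×PPh3 neutral; sum -1.
Os + (-1) = 2+ ⇒ Os is +3.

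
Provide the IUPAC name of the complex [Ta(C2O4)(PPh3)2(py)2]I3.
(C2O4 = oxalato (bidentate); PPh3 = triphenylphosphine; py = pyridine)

oxalatobis(pyridine)bis(triphenylphosphine)tantalum(V) iodide

The 3 iodide counter-ions carry a total charge of -3, so each complex ion is 3+.
Ligand charges: 1×oxalato (-2 each), 2×triphenylphosphine (neutral), 2×pyridine (neutral); total -2. So Ta + (-2) = 3+, giving Ta = +5.
Ligands are named alphabetically: oxalato before pyridine before triphenylphosphine.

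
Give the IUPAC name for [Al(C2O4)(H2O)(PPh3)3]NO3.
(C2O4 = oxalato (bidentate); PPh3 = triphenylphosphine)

aquaoxalatotris(triphenylphosphine)aluminium(III) nitrate

The 1 nitrate counter-ion carries a total charge of -1, so each complex ion is 1+.
Ligand charges: 1×oxalato (-2 each), 1×aqua (neutral), 3×triphenylphosphine (neutral); total -2. So Al + (-2) = 1+, giving Al = +3.
Ligands are named alphabetically: aqua before oxalato before triphenylphosphine.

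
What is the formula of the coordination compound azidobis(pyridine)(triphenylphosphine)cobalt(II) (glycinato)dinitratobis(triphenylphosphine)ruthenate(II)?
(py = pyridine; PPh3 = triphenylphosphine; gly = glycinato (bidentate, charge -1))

Cation [Co…]: ligand charges -1, Co(II) ⇒ ion charge 1+.
Anion [Ru…]: ligand charges -3, Ru(II) ⇒ ion charge 1−.

[Co(N3)(PPh3)(py)2][Ru(gly)(NO3)2(PPh3)2]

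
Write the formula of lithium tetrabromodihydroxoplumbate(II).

Ligands: 4 bromo (Br, -1), 2 hydroxo (OH, -1). Ligand charge sum = -6.
With Pb in oxidation state +2, the complex ion is [Pb...]^4−.
Charge balance with lithium (+1) requires 1 complex ion per 4 lithium.

Li4[PbBr4(OH)2]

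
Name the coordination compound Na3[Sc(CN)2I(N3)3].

The 3 sodium counter-ions carry a total charge of +3, so each complex ion is 3−.
Ligand charges: 1×iodo (-1 each), 3×azido (-1 each), 2×cyano (-1 each); total -6. So Sc + (-6) = 3−, giving Sc = +3.
The complex ion is anionic, so scandium takes the -ate form scandate(III).

sodium triazidodicyanoiodoscandate(III)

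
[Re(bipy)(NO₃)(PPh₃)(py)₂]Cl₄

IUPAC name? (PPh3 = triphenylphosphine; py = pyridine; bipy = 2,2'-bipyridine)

(2,2'-bipyridine)nitratobis(pyridine)(triphenylphosphine)rhenium(V) chloride

The 4 chloride counter-ions carry a total charge of -4, so each complex ion is 4+.
Ligand charges: 1×triphenylphosphine (neutral), 2×pyridine (neutral), 1×2,2'-bipyridine (neutral), 1×nitrato (-1 each); total -1. So Re + (-1) = 4+, giving Re = +5.
Ligands are named alphabetically: bipyridine before nitrato before pyridine before triphenylphosphine.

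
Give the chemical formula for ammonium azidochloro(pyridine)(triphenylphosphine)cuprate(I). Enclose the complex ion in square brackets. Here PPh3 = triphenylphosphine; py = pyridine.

NH4[CuCl(N3)(PPh3)(py)]

Ligands: 1 triphenylphosphine (PPh3, neutral), 1 pyridine (py, neutral), 1 chloro (Cl, -1), 1 azido (N3, -1). Ligand charge sum = -2.
Charge balance with ammonium (+1) requires 1 complex ion per 1 ammonium.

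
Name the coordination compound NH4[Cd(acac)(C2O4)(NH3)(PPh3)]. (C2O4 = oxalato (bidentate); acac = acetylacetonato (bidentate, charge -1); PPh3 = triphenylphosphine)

ammonium (acetylacetonato)ammineoxalato(triphenylphosphine)cadmate(II)

The 1 ammonium counter-ion carries a total charge of +1, so each complex ion is 1−.
Ligand charges: 1×oxalato (-2 each), 1×ammine (neutral), 1×acetylacetonato (-1 each), 1×triphenylphosphine (neutral); total -3. So Cd + (-3) = 1−, giving Cd = +2.
The complex ion is anionic, so cadmium takes the -ate form cadmate(II).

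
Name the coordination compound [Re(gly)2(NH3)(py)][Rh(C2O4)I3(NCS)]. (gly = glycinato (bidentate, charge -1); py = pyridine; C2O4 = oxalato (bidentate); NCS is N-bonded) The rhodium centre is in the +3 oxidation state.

amminebis(glycinato)(pyridine)rhenium(V) triiodoisothiocyanatooxalatorhodate(III)

Rh is given as +3; the anion's ligand charges sum to -6, so the complex anion is 3−.
A 1:1 salt means the cation carries the equal and opposite charge, 3+.
Cation: ligand charges sum to -2; for the ion to be 3+, Re = +5.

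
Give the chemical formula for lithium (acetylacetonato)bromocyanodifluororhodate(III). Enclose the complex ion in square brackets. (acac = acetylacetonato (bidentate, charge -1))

Ligands: 2 fluoro (F, -1), 1 acetylacetonato (acac, -1), 1 cyano (CN, -1), 1 bromo (Br, -1). Ligand charge sum = -5.
With Rh in oxidation state +3, the complex ion is [Rh...]^2−.
Charge balance with lithium (+1) requires 1 complex ion per 2 lithium.

Li2[Rh(acac)Br(CN)F2]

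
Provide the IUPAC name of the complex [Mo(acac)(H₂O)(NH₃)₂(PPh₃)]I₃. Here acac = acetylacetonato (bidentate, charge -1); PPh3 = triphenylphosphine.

(acetylacetonato)diammineaqua(triphenylphosphine)molybdenum(IV) iodide

The 3 iodide counter-ions carry a total charge of -3, so each complex ion is 3+.
Ligand charges: 1×acetylacetonato (-1 each), 2×ammine (neutral), 1×aqua (neutral), 1×triphenylphosphine (neutral); total -1. So Mo + (-1) = 3+, giving Mo = +4.
Ligands are named alphabetically: acetylacetonato before ammine before aqua before triphenylphosphine.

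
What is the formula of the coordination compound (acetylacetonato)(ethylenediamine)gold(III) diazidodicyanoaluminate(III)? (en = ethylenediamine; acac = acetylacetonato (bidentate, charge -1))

[Au(acac)(en)][Al(CN)2(N3)2]2

Cation [Au…]: ligand charges -1, Au(III) ⇒ ion charge 2+.
Anion [Al…]: ligand charges -4, Al(III) ⇒ ion charge 1−.
One 2+ cation requires 2 of the 1− anion.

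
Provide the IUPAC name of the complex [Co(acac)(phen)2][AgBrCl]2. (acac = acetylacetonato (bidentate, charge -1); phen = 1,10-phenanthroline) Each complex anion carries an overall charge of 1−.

(acetylacetonato)bis(1,10-phenanthroline)cobalt(III) bromochloroargentate(I)

Both ions are complex: the cation is named first with the plain metal name, the anion second with the -ate form; each ion's ligands are alphabetised independently.
The complex anion is given as 1−; its ligand charges sum to -2, so Ag = +1.
With 2 anions per cation, the cation must be 2×1 = 2+.
Cation: ligand charges sum to -1; for the ion to be 2+, Co = +3.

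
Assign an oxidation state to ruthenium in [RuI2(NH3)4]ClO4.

1 perchlorate outside the brackets (-1 each) → the complex ion is 1+.
Ligand charges: 2×I = -2; 4×NH3 neutral; sum -2.
Ru + (-2) = 1+ ⇒ Ru is +3.

+3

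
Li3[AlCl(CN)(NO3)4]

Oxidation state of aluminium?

+3

3 lithium outside the brackets (+1 each) → the complex ion is 3−.
Ligand charges: 1×Cl = -1; 4×NO3 = -4; 1×CN = -1; sum -6.
Al + (-6) = 3− ⇒ Al is +3.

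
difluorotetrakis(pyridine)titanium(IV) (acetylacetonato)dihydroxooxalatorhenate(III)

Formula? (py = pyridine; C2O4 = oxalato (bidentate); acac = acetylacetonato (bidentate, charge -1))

Cation [Ti…]: ligand charges -2, Ti(IV) ⇒ ion charge 2+.
Anion [Re…]: ligand charges -5, Re(III) ⇒ ion charge 2−.

[TiF2(py)4][Re(acac)(C2O4)(OH)2]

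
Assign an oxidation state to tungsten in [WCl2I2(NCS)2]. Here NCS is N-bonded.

No counter-ion: the bracketed complex is neutral.
Ligand charges: 2×I = -2; 2×NCS = -2; 2×Cl = -2; sum -6.
W + (-6) = 0 ⇒ W is +6.

+6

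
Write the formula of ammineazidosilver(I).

Ligands: 1 ammine (NH3, neutral), 1 azido (N3, -1). Ligand charge sum = -1.
With Ag in oxidation state +1, the complex ion is [Ag...].

[Ag(N3)(NH3)]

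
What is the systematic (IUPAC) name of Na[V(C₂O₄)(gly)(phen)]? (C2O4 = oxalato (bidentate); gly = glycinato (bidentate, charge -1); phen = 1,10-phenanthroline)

sodium (glycinato)oxalato(1,10-phenanthroline)vanadate(II)

The 1 sodium counter-ion carries a total charge of +1, so each complex ion is 1−.
Ligand charges: 1×oxalato (-2 each), 1×glycinato (-1 each), 1×1,10-phenanthroline (neutral); total -3. So V + (-3) = 1−, giving V = +2.
The complex ion is anionic, so vanadium takes the -ate form vanadate(II).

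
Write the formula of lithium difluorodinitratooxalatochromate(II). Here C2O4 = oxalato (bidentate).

Li4[Cr(C2O4)F2(NO3)2]

Ligands: 2 fluoro (F, -1), 2 nitrato (NO3, -1), 1 oxalato (C2O4, -2). Ligand charge sum = -6.
With Cr in oxidation state +2, the complex ion is [Cr...]^4−.
Charge balance with lithium (+1) requires 1 complex ion per 4 lithium.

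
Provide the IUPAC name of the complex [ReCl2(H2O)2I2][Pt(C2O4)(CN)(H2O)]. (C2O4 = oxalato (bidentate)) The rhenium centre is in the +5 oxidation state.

Re is given as +5; the cation's ligand charges sum to -4, so the complex cation is 1+.
A 1:1 salt means the anion carries the equal and opposite charge, 1−.
Anion: ligand charges sum to -3; for the ion to be 1−, Pt = +2.

diaquadichlorodiiodorhenium(V) aquacyanooxalatoplatinate(II)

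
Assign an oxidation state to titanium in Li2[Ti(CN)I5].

2 lithium outside the brackets (+1 each) → the complex ion is 2−.
Ligand charges: 5×I = -5; 1×CN = -1; sum -6.
Ti + (-6) = 2− ⇒ Ti is +4.

+4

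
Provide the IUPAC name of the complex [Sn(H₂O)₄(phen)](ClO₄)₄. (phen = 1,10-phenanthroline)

tetraaqua(1,10-phenanthroline)tin(IV) perchlorate

The 4 perchlorate counter-ions carry a total charge of -4, so each complex ion is 4+.
Ligand charges: 4×aqua (neutral), 1×1,10-phenanthroline (neutral); total 0. So Sn + (0) = 4+, giving Sn = +4.
Ligands are named alphabetically: aqua before phenanthroline.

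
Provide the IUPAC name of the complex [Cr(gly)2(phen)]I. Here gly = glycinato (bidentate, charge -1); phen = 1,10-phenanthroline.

The 1 iodide counter-ion carries a total charge of -1, so each complex ion is 1+.
Ligand charges: 2×glycinato (-1 each), 1×1,10-phenanthroline (neutral); total -2. So Cr + (-2) = 1+, giving Cr = +3.
Ligands are named alphabetically: glycinato before phenanthroline.

bis(glycinato)(1,10-phenanthroline)chromium(III) iodide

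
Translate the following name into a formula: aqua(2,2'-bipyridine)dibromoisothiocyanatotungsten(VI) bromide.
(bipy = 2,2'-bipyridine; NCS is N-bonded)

[W(bipy)Br2(H2O)(NCS)]Br3

Ligands: 1 2,2'-bipyridine (bipy, neutral), 1 aqua (H2O, neutral), 1 isothiocyanato (NCS, -1), 2 bromo (Br, -1). Ligand charge sum = -3.
With W in oxidation state +6, the complex ion is [W...]^3+.
Charge balance with bromide (-1) requires 1 complex ion per 3 bromide.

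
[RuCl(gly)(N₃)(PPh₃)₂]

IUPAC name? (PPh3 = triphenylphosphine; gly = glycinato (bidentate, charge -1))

azidochloro(glycinato)bis(triphenylphosphine)ruthenium(III)

There is no counter-ion, so the complex is neutral overall.
Ligand charges: 2×triphenylphosphine (neutral), 1×chloro (-1 each), 1×azido (-1 each), 1×glycinato (-1 each); total -3. So Ru + (-3) = 0, giving Ru = +3.
Ligands are named alphabetically: azido before chloro before glycinato before triphenylphosphine.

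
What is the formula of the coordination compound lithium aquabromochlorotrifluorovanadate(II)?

Li3[VBrClF3(H2O)]

Ligands: 3 fluoro (F, -1), 1 aqua (H2O, neutral), 1 chloro (Cl, -1), 1 bromo (Br, -1). Ligand charge sum = -5.
Charge balance with lithium (+1) requires 1 complex ion per 3 lithium.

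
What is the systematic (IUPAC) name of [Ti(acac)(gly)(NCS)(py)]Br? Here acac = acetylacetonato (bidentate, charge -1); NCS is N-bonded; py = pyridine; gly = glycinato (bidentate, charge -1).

The 1 bromide counter-ion carries a total charge of -1, so each complex ion is 1+.
Ligand charges: 1×acetylacetonato (-1 each), 1×isothiocyanato (-1 each), 1×pyridine (neutral), 1×glycinato (-1 each); total -3. So Ti + (-3) = 1+, giving Ti = +4.
Ligands are named alphabetically: acetylacetonato before glycinato before isothiocyanato before pyridine.

(acetylacetonato)(glycinato)isothiocyanato(pyridine)titanium(IV) bromide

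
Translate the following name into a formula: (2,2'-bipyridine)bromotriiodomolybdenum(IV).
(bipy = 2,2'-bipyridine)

Ligands: 1 2,2'-bipyridine (bipy, neutral), 1 bromo (Br, -1), 3 iodo (I, -1). Ligand charge sum = -4.
With Mo in oxidation state +4, the complex ion is [Mo...].

[Mo(bipy)BrI3]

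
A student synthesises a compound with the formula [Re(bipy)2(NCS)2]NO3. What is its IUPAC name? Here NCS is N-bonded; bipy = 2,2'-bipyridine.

bis(2,2'-bipyridine)diisothiocyanatorhenium(III) nitrate

The 1 nitrate counter-ion carries a total charge of -1, so each complex ion is 1+.
Ligand charges: 2×isothiocyanato (-1 each), 2×2,2'-bipyridine (neutral); total -2. So Re + (-2) = 1+, giving Re = +3.
Ligands are named alphabetically: bipyridine before isothiocyanato.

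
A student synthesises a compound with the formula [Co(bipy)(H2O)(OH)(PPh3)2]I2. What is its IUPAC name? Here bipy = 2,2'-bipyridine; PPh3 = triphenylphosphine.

aqua(2,2'-bipyridine)hydroxobis(triphenylphosphine)cobalt(III) iodide

The 2 iodide counter-ions carry a total charge of -2, so each complex ion is 2+.
Ligand charges: 1×2,2'-bipyridine (neutral), 1×aqua (neutral), 2×triphenylphosphine (neutral), 1×hydroxo (-1 each); total -1. So Co + (-1) = 2+, giving Co = +3.
Ligands are named alphabetically: aqua before bipyridine before hydroxo before triphenylphosphine.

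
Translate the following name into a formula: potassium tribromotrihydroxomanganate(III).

Ligands: 3 bromo (Br, -1), 3 hydroxo (OH, -1). Ligand charge sum = -6.
With Mn in oxidation state +3, the complex ion is [Mn...]^3−.
Charge balance with potassium (+1) requires 1 complex ion per 3 potassium.

K3[MnBr3(OH)3]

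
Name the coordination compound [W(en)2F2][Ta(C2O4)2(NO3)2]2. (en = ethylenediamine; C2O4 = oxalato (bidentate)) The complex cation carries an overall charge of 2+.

bis(ethylenediamine)difluorotungsten(IV) dinitratodioxalatotantalate(V)

The complex cation is given as 2+; its ligand charges sum to -2, so W = +4.
With 2 anions per cation, each anion must be 2/2 = 1−.
Anion: ligand charges sum to -6; for the ion to be 1−, Ta = +5.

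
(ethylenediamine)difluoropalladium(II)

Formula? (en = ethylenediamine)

Ligands: 1 ethylenediamine (en, neutral), 2 fluoro (F, -1). Ligand charge sum = -2.
With Pd in oxidation state +2, the complex ion is [Pd...].

[Pd(en)F2]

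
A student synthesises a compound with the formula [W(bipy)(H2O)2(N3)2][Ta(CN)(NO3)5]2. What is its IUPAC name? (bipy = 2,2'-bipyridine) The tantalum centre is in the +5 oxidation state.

Ta is given as +5; the anion's ligand charges sum to -6, so the complex anion is 1−.
With 2 anions per cation, the cation must be 2×1 = 2+.
Cation: ligand charges sum to -2; for the ion to be 2+, W = +4.

diaquadiazido(2,2'-bipyridine)tungsten(IV) cyanopentanitratotantalate(V)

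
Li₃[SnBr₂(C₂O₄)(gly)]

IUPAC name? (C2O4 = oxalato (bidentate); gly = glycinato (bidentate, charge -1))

The 3 lithium counter-ions carry a total charge of +3, so each complex ion is 3−.
Ligand charges: 1×oxalato (-2 each), 1×glycinato (-1 each), 2×bromo (-1 each); total -5. So Sn + (-5) = 3−, giving Sn = +2.
The complex ion is anionic, so tin takes the -ate form stannate(II).

lithium dibromo(glycinato)oxalatostannate(II)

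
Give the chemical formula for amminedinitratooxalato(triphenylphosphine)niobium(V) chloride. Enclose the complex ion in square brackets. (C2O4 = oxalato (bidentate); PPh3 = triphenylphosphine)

[Nb(C2O4)(NH3)(NO3)2(PPh3)]Cl

Ligands: 1 ammine (NH3, neutral), 1 oxalato (C2O4, -2), 1 triphenylphosphine (PPh3, neutral), 2 nitrato (NO3, -1). Ligand charge sum = -4.
With Nb in oxidation state +5, the complex ion is [Nb...]^1+.
Charge balance with chloride (-1) requires 1 complex ion per 1 chloride.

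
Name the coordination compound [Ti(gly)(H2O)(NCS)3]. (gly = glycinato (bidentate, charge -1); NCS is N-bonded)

There is no counter-ion, so the complex is neutral overall.
Ligand charges: 1×glycinato (-1 each), 1×aqua (neutral), 3×isothiocyanato (-1 each); total -4. So Ti + (-4) = 0, giving Ti = +4.
Ligands are named alphabetically: aqua before glycinato before isothiocyanato.

aqua(glycinato)triisothiocyanatotitanium(IV)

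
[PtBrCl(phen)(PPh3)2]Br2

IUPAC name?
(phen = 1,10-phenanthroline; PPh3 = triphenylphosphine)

The 2 bromide counter-ions carry a total charge of -2, so each complex ion is 2+.
Ligand charges: 1×1,10-phenanthroline (neutral), 2×triphenylphosphine (neutral), 1×chloro (-1 each), 1×bromo (-1 each); total -2. So Pt + (-2) = 2+, giving Pt = +4.
Ligands are named alphabetically: bromo before chloro before phenanthroline before triphenylphosphine.

bromochloro(1,10-phenanthroline)bis(triphenylphosphine)platinum(IV) bromide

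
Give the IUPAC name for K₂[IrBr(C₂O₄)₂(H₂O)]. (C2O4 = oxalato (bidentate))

potassium aquabromodioxalatoiridate(III)

The 2 potassium counter-ions carry a total charge of +2, so each complex ion is 2−.
Ligand charges: 1×aqua (neutral), 2×oxalato (-2 each), 1×bromo (-1 each); total -5. So Ir + (-5) = 2−, giving Ir = +3.
The complex ion is anionic, so iridium takes the -ate form iridate(III).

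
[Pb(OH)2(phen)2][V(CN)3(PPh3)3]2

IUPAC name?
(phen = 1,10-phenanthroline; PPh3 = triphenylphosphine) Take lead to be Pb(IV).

dihydroxobis(1,10-phenanthroline)lead(IV) tricyanotris(triphenylphosphine)vanadate(II)

Pb is given as +4; the cation's ligand charges sum to -2, so the complex cation is 2+.
With 2 anions per cation, each anion must be 2/2 = 1−.
Anion: ligand charges sum to -3; for the ion to be 1−, V = +2.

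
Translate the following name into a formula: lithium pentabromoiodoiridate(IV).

Li2[IrBr5I]

Ligands: 5 bromo (Br, -1), 1 iodo (I, -1). Ligand charge sum = -6.
With Ir in oxidation state +4, the complex ion is [Ir...]^2−.
Charge balance with lithium (+1) requires 1 complex ion per 2 lithium.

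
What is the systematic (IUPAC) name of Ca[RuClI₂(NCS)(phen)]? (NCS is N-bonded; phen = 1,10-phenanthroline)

calcium chlorodiiodoisothiocyanato(1,10-phenanthroline)ruthenate(II)

The 1 calcium counter-ion carries a total charge of +2, so each complex ion is 2−.
Ligand charges: 1×isothiocyanato (-1 each), 1×chloro (-1 each), 1×1,10-phenanthroline (neutral), 2×iodo (-1 each); total -4. So Ru + (-4) = 2−, giving Ru = +2.
Ligands are named alphabetically: chloro before iodo before isothiocyanato before phenanthroline.
The complex ion is anionic, so ruthenium takes the -ate form ruthenate(II).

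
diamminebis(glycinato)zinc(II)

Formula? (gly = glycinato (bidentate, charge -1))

Ligands: 2 glycinato (gly, -1), 2 ammine (NH3, neutral). Ligand charge sum = -2.
With Zn in oxidation state +2, the complex ion is [Zn...].

[Zn(gly)2(NH3)2]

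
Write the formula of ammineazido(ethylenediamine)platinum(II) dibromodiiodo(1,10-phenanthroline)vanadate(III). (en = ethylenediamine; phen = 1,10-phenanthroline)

[Pt(en)(N3)(NH3)][VBr2I2(phen)]

Cation [Pt…]: ligand charges -1, Pt(II) ⇒ ion charge 1+.
Anion [V…]: ligand charges -4, V(III) ⇒ ion charge 1−.
One 1+ cation balances one 1− anion.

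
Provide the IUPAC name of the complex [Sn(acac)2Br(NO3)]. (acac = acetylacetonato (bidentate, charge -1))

There is no counter-ion, so the complex is neutral overall.
Ligand charges: 1×bromo (-1 each), 2×acetylacetonato (-1 each), 1×nitrato (-1 each); total -4. So Sn + (-4) = 0, giving Sn = +4.
Ligands are named alphabetically: acetylacetonato before bromo before nitrato.

bis(acetylacetonato)bromonitratotin(IV)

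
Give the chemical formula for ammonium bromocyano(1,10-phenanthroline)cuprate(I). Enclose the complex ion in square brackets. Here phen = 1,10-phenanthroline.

NH4[CuBr(CN)(phen)]

Ligands: 1 1,10-phenanthroline (phen, neutral), 1 cyano (CN, -1), 1 bromo (Br, -1). Ligand charge sum = -2.
Charge balance with ammonium (+1) requires 1 complex ion per 1 ammonium.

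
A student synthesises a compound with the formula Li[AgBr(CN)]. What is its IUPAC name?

lithium bromocyanoargentate(I)

The 1 lithium counter-ion carries a total charge of +1, so each complex ion is 1−.
Ligand charges: 1×bromo (-1 each), 1×cyano (-1 each); total -2. So Ag + (-2) = 1−, giving Ag = +1.
The complex ion is anionic, so silver takes the -ate form argentate(I).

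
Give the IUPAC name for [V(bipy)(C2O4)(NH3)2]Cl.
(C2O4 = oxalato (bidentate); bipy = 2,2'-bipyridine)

The 1 chloride counter-ion carries a total charge of -1, so each complex ion is 1+.
Ligand charges: 1×oxalato (-2 each), 2×ammine (neutral), 1×2,2'-bipyridine (neutral); total -2. So V + (-2) = 1+, giving V = +3.
Ligands are named alphabetically: ammine before bipyridine before oxalato.

diammine(2,2'-bipyridine)oxalatovanadium(III) chloride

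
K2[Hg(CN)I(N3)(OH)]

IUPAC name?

The 2 potassium counter-ions carry a total charge of +2, so each complex ion is 2−.
Ligand charges: 1×hydroxo (-1 each), 1×cyano (-1 each), 1×iodo (-1 each), 1×azido (-1 each); total -4. So Hg + (-4) = 2−, giving Hg = +2.
The complex ion is anionic, so mercury takes the -ate form mercurate(II).

potassium azidocyanohydroxoiodomercurate(II)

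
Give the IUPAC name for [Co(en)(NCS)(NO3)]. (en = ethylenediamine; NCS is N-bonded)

(ethylenediamine)isothiocyanatonitratocobalt(II)

There is no counter-ion, so the complex is neutral overall.
Ligand charges: 1×ethylenediamine (neutral), 1×isothiocyanato (-1 each), 1×nitrato (-1 each); total -2. So Co + (-2) = 0, giving Co = +2.
Ligands are named alphabetically: ethylenediamine before isothiocyanato before nitrato.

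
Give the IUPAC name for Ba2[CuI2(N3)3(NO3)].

The 2 barium counter-ions carry a total charge of +4, so each complex ion is 4−.
Ligand charges: 1×nitrato (-1 each), 2×iodo (-1 each), 3×azido (-1 each); total -6. So Cu + (-6) = 4−, giving Cu = +2.
Ligands are named alphabetically: azido before iodo before nitrato.
The complex ion is anionic, so copper takes the -ate form cuprate(II).

barium triazidodiiodonitratocuprate(II)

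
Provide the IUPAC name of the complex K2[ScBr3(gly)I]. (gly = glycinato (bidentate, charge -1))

The 2 potassium counter-ions carry a total charge of +2, so each complex ion is 2−.
Ligand charges: 1×iodo (-1 each), 1×glycinato (-1 each), 3×bromo (-1 each); total -5. So Sc + (-5) = 2−, giving Sc = +3.
The complex ion is anionic, so scandium takes the -ate form scandate(III).

potassium tribromo(glycinato)iodoscandate(III)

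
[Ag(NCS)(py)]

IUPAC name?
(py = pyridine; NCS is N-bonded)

isothiocyanato(pyridine)silver(I)

There is no counter-ion, so the complex is neutral overall.
Ligand charges: 1×pyridine (neutral), 1×isothiocyanato (-1 each); total -1. So Ag + (-1) = 0, giving Ag = +1.
Ligands are named alphabetically: isothiocyanato before pyridine.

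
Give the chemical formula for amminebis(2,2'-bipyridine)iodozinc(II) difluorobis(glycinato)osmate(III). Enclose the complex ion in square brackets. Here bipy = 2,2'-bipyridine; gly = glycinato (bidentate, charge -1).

Cation [Zn…]: ligand charges -1, Zn(II) ⇒ ion charge 1+.
Anion [Os…]: ligand charges -4, Os(III) ⇒ ion charge 1−.

[Zn(bipy)2I(NH3)][OsF2(gly)2]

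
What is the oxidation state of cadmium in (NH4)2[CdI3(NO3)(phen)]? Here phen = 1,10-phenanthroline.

2 ammonium outside the brackets (+1 each) → the complex ion is 2−.
Ligand charges: 3×I = -3; 1×NO3 = -1; 1×phen neutral; sum -4.
Cd + (-4) = 2− ⇒ Cd is +2.

+2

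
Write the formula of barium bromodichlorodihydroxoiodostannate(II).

Ligands: 1 iodo (I, -1), 1 bromo (Br, -1), 2 hydroxo (OH, -1), 2 chloro (Cl, -1). Ligand charge sum = -6.
Charge balance with barium (+2) requires 1 complex ion per 2 barium.

Ba2[SnBrCl2I(OH)2]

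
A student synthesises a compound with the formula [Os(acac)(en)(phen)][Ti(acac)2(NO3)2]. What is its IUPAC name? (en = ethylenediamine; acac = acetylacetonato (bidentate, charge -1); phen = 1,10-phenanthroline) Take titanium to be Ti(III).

(acetylacetonato)(ethylenediamine)(1,10-phenanthroline)osmium(II) bis(acetylacetonato)dinitratotitanate(III)

Ti is given as +3; the anion's ligand charges sum to -4, so the complex anion is 1−.
A 1:1 salt means the cation carries the equal and opposite charge, 1+.
Cation: ligand charges sum to -1; for the ion to be 1+, Os = +2.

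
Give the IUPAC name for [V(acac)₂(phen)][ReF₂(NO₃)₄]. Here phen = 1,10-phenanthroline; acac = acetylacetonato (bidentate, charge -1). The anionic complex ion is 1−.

bis(acetylacetonato)(1,10-phenanthroline)vanadium(III) difluorotetranitratorhenate(V)

The complex anion is given as 1−; its ligand charges sum to -6, so Re = +5.
A 1:1 salt means the cation carries the equal and opposite charge, 1+.
Cation: ligand charges sum to -2; for the ion to be 1+, V = +3.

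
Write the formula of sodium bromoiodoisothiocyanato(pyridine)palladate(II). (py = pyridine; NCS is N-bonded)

Na[PdBrI(NCS)(py)]

Ligands: 1 bromo (Br, -1), 1 iodo (I, -1), 1 pyridine (py, neutral), 1 isothiocyanato (NCS, -1). Ligand charge sum = -3.
With Pd in oxidation state +2, the complex ion is [Pd...]^1−.
Charge balance with sodium (+1) requires 1 complex ion per 1 sodium.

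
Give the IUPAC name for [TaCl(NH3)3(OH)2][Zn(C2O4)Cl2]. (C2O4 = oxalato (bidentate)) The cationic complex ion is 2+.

triamminechlorodihydroxotantalum(V) dichlorooxalatozincate(II)

Both ions are complex: the cation is named first with the plain metal name, the anion second with the -ate form; each ion's ligands are alphabetised independently.
The complex cation is given as 2+; its ligand charges sum to -3, so Ta = +5.
A 1:1 salt means the anion carries the equal and opposite charge, 2−.
Anion: ligand charges sum to -4; for the ion to be 2−, Zn = +2.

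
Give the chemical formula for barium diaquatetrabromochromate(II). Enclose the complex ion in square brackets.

Ligands: 4 bromo (Br, -1), 2 aqua (H2O, neutral). Ligand charge sum = -4.
With Cr in oxidation state +2, the complex ion is [Cr...]^2−.
Charge balance with barium (+2) requires 1 complex ion per 1 barium.

Ba[CrBr4(H2O)2]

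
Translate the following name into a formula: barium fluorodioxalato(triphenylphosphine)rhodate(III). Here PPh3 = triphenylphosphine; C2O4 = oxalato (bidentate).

Ligands: 1 fluoro (F, -1), 1 triphenylphosphine (PPh3, neutral), 2 oxalato (C2O4, -2). Ligand charge sum = -5.
Charge balance with barium (+2) requires 1 complex ion per 1 barium.

Ba[Rh(C2O4)2F(PPh3)]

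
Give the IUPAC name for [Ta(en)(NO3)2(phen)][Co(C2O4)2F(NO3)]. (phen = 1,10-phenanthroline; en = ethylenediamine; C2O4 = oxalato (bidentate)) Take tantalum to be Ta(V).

Both ions are complex: the cation is named first with the plain metal name, the anion second with the -ate form; each ion's ligands are alphabetised independently.
Ta is given as +5; the cation's ligand charges sum to -2, so the complex cation is 3+.
A 1:1 salt means the anion carries the equal and opposite charge, 3−.
Anion: ligand charges sum to -6; for the ion to be 3−, Co = +3.

(ethylenediamine)dinitrato(1,10-phenanthroline)tantalum(V) fluoronitratodioxalatocobaltate(III)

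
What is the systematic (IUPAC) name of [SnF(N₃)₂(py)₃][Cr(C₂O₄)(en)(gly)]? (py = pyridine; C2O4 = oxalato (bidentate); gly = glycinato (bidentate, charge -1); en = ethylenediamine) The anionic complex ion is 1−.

diazidofluorotris(pyridine)tin(IV) (ethylenediamine)(glycinato)oxalatochromate(II)

The complex anion is given as 1−; its ligand charges sum to -3, so Cr = +2.
A 1:1 salt means the cation carries the equal and opposite charge, 1+.
Cation: ligand charges sum to -3; for the ion to be 1+, Sn = +4.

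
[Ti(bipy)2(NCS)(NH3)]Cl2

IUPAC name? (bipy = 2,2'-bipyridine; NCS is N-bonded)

amminebis(2,2'-bipyridine)isothiocyanatotitanium(III) chloride

The 2 chloride counter-ions carry a total charge of -2, so each complex ion is 2+.
Ligand charges: 1×ammine (neutral), 2×2,2'-bipyridine (neutral), 1×isothiocyanato (-1 each); total -1. So Ti + (-1) = 2+, giving Ti = +3.
Ligands are named alphabetically: ammine before bipyridine before isothiocyanato.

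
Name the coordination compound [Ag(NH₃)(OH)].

amminehydroxosilver(I)

There is no counter-ion, so the complex is neutral overall.
Ligand charges: 1×ammine (neutral), 1×hydroxo (-1 each); total -1. So Ag + (-1) = 0, giving Ag = +1.
Ligands are named alphabetically: ammine before hydroxo.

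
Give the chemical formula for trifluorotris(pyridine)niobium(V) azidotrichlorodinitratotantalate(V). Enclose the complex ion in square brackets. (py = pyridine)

Cation [Nb…]: ligand charges -3, Nb(V) ⇒ ion charge 2+.
Anion [Ta…]: ligand charges -6, Ta(V) ⇒ ion charge 1−.

[NbF3(py)3][TaCl3(N3)(NO3)2]2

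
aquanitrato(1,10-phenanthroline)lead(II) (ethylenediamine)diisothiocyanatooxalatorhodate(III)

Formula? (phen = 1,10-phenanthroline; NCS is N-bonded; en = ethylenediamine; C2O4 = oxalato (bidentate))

Cation [Pb…]: ligand charges -1, Pb(II) ⇒ ion charge 1+.
Anion [Rh…]: ligand charges -4, Rh(III) ⇒ ion charge 1−.
One 1+ cation balances one 1− anion.

[Pb(H2O)(NO3)(phen)][Rh(C2O4)(en)(NCS)2]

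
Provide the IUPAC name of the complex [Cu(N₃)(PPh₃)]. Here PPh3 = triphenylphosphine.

There is no counter-ion, so the complex is neutral overall.
Ligand charges: 1×azido (-1 each), 1×triphenylphosphine (neutral); total -1. So Cu + (-1) = 0, giving Cu = +1.
Ligands are named alphabetically: azido before triphenylphosphine.

azido(triphenylphosphine)copper(I)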